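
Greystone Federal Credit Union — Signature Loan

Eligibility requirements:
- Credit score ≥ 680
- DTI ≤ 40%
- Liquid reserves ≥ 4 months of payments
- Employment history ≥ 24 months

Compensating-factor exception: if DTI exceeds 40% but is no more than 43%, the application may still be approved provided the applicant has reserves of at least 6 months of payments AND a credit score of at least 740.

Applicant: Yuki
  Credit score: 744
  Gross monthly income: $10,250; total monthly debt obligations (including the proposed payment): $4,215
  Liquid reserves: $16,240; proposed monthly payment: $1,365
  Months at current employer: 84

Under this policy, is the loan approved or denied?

Credit score 744 ≥ 680 (meets base)
DTI = 4,215/10,250 = 41.1% > 40% — standard DTI limit exceeded.
Liquid reserves cover 16,240/1,365 = 11.9 months — ≥ 4 required
Employment 84 ≥ 24 months
DTI 41.1% is within the 40%–43% exception band; checking compensating factors.
Override check — reserves: 11.9 mo (ok); score: 744 (ok).
Both compensating conditions met → exception applies.

Approved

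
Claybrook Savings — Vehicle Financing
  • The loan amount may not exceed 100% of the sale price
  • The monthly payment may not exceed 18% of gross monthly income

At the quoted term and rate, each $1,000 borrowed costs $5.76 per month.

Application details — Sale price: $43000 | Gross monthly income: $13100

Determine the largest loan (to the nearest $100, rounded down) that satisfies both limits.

Payment cap: 18% × $13,100 = $2,358/month.
At $5.76 per $1,000, that supports 2,358/5.76 × 1,000 ≈ $409,375 → $409,300.
LTV cap: 100% × $43,000 = $43,000 → $43,000.
Binding constraint: loan-to-value.

$43,000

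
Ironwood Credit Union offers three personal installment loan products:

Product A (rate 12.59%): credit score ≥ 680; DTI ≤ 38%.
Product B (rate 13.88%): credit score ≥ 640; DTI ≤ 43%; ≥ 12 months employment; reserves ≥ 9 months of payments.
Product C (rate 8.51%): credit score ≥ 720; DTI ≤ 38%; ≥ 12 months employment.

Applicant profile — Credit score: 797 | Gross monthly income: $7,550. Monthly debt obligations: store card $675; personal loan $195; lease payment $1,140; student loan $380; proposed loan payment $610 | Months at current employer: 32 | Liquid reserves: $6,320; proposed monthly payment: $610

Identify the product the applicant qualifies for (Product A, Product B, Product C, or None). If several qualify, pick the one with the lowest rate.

Product B

Total debts = (675 + 195 + 1,140 + 380 + 610) = 3,000; DTI = 3,000/7,550 = 39.7%.
Reserves = 6,320/610 = 10.4 months.
Product A: score 797 ≥ 680; DTI 39.7% > 38% → does not qualify.
Product B: score 797 ≥ 640; DTI 39.7% ≤ 43%; employment 32 ≥ 12 mo; reserves 10.4 ≥ 9 mo → qualifies.
Product C: score 797 ≥ 720; DTI 39.7% > 38%; employment 32 ≥ 12 mo → does not qualify.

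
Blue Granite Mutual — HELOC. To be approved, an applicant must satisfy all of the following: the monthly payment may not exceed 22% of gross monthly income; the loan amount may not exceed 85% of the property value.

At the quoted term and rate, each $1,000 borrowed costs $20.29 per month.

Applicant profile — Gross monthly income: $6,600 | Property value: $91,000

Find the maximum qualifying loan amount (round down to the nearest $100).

$71,500

Payment cap: 22% × $6,600 = $1,452/month.
At $20.29 per $1,000, that supports 1,452/20.29 × 1,000 ≈ $71,562 → $71,500.
LTV cap: 85% × $91,000 = $77,350 → $77,300.
Binding constraint: payment-to-income.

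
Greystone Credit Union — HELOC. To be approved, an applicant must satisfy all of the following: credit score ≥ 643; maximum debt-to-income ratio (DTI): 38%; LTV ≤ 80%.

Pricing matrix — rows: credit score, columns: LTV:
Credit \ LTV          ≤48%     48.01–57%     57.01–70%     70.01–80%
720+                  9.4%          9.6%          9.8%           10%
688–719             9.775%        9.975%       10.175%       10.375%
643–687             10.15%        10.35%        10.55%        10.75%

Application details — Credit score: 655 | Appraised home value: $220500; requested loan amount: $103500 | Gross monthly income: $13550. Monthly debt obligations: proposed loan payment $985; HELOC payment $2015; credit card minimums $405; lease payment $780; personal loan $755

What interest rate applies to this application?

10.15%

Credit score 655 ≥ 643; Total monthly debts = (985 + 2,015 + 405 + 780 + 755) = 4,940. DTI: 4,940 ÷ 13,550 = 36.5%, within the 38% cap
Loan-to-value = 103,500/220,500 = 46.9% — pass (80% max)
Score 655 is in the 643–687 band; LTV 46.9% is in the ≤48% band → 10.15%.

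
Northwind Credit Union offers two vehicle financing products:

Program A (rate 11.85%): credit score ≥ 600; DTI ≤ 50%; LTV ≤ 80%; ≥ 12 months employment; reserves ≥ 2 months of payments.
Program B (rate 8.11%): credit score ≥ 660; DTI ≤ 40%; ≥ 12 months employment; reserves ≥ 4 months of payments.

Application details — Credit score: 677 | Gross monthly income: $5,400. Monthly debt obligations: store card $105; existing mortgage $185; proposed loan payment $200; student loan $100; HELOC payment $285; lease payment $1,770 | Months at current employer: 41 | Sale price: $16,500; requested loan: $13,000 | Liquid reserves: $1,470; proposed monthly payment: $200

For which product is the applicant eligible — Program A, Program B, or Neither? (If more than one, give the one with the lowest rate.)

Program A

Total debts = (105 + 185 + 200 + 100 + 285 + 1,770) = 2,645; DTI = 2,645/5,400 = 49%.
LTV = 13,000/16,500 = 78.8%.
Reserves = 1,470/200 = 7.3 months.
Program A: score 677 ≥ 600; DTI 49% ≤ 50%; LTV 78.8% ≤ 80%; employment 41 ≥ 12 mo; reserves 7.3 ≥ 2 mo → qualifies.
Program B: score 677 ≥ 660; DTI 49% > 40%; employment 41 ≥ 12 mo; reserves 7.3 ≥ 4 mo → does not qualify.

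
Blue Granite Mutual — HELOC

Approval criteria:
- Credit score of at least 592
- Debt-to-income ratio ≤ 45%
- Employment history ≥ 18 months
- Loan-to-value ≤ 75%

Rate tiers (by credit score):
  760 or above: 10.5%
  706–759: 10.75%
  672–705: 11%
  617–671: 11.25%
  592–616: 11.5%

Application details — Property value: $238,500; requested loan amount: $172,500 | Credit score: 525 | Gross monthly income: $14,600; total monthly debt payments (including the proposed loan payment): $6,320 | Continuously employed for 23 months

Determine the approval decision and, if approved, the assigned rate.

Denied

Credit score 525 < 592 (below minimum)
Loan-to-value = 172,500/238,500 = 72.3% — pass (75% max)
Employment 23 ≥ 18 months
Debt-to-income = 6,320/14,600 = 43.3% — meets 45% limit
Not all requirements met → denied.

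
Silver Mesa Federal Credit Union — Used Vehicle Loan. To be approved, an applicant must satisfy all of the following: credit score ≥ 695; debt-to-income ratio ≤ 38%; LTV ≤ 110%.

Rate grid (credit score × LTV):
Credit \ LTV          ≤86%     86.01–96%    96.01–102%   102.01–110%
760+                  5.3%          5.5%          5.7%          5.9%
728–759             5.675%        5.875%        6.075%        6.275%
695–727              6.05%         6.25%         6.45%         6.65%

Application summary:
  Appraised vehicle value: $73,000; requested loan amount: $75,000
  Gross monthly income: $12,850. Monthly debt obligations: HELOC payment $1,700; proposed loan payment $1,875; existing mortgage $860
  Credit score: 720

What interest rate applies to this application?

Credit score 720 ≥ 695; Total monthly debts = (1,700 + 1,875 + 860) = 4,435. Debt-to-income = 4,435/12,850 = 34.5% — meets 38% limit
LTV = 75,000/73,000 = 102.7% ≤ 110%
Credit 720 → row 695–727; LTV 102.7% → column 102.01–110%. Grid cell → 6.65%.

6.65%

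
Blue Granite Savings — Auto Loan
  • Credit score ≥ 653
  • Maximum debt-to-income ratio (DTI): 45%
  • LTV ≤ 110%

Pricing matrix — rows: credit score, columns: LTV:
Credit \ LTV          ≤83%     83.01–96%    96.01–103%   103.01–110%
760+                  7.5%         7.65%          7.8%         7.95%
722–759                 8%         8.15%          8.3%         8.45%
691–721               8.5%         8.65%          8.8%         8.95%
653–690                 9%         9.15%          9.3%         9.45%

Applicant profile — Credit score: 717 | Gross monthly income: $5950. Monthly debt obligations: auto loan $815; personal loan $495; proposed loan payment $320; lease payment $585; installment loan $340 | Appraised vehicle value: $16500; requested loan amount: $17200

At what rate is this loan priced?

8.95%

Credit score 717 ≥ 653; Total monthly debts = (815 + 495 + 320 + 585 + 340) = 2,555. Debt-to-income = 2,555/5,950 = 42.9% — meets 45% limit
LTV: 17,200 ÷ 16,500 = 104.2%, within 110% cap
Credit 717 → row 691–721; LTV 104.2% → column 103.01–110%. Grid cell → 8.95%.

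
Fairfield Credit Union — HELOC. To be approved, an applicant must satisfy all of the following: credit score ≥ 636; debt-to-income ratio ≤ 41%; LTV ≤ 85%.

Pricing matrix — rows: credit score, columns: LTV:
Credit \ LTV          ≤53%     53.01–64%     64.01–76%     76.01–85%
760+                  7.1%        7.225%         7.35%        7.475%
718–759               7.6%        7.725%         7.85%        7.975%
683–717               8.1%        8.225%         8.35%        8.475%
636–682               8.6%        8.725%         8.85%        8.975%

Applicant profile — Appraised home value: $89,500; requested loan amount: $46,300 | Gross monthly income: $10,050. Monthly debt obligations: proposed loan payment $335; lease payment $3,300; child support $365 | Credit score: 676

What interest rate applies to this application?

8.6%

Credit score 676 ≥ 636; Total monthly debts = (335 + 3,300 + 365) = 4,000. DTI = 4,000/10,050 = 39.8% ≤ 41%
LTV = 46,300/89,500 = 51.7% ≤ 85%
Credit 676 → row 636–682; LTV 51.7% → column ≤53%. Grid cell → 8.6%.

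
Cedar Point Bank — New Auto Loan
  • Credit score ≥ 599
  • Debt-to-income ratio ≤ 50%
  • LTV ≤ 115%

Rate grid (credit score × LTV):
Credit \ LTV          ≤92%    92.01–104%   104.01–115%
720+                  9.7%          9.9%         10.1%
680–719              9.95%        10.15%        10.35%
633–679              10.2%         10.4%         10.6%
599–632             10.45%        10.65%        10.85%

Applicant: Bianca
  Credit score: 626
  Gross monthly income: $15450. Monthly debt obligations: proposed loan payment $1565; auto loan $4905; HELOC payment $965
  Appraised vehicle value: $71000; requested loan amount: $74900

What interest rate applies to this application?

Credit score 626 ≥ 599; Total monthly debts = (1,565 + 4,905 + 965) = 7,435. Debt-to-income = 7,435/15,450 = 48.1% — meets 50% limit
Loan-to-value = 74,900/71,000 = 105.5% — pass (115% max)
Row: 626 falls in 599–632. Column: 105.5% falls in 104.01–115%. Rate = 10.85%.

10.85%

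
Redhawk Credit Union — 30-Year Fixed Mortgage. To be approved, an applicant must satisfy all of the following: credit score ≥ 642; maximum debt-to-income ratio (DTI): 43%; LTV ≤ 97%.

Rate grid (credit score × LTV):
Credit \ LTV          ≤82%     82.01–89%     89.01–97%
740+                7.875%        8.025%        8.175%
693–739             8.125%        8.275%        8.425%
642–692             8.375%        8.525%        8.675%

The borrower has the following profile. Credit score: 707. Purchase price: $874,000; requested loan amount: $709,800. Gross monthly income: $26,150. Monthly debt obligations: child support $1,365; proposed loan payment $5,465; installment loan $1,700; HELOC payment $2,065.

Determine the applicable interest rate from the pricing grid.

8.125%

Credit score 707 ≥ 642; Total monthly debts = (1,365 + 5,465 + 1,700 + 2,065) = 10,595. DTI = 10,595/26,150 = 40.5% ≤ 43%
Loan-to-value = 709,800/874,000 = 81.2% — pass (97% max)
Credit 707 → row 693–739; LTV 81.2% → column ≤82%. Grid cell → 8.125%.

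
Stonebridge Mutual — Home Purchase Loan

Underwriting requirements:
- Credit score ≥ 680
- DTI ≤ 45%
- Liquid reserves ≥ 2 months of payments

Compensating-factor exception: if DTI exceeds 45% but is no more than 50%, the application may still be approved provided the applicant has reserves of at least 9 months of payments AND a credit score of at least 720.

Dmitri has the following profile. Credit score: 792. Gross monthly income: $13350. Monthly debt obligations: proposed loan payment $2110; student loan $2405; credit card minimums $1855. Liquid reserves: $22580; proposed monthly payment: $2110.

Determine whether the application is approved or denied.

Approved

Credit score 792 ≥ 680 (meets base)
Total debts = (2,110 + 2,405 + 1,855) = 6,370. DTI: 6,370 ÷ 13,350 = 47.7%, over the 45% base limit.
Reserves = 22,580/2,110 = 10.7 months ≥ 2
47.7% falls in the override range (45%–50%), so the compensating-factor test applies.
Reserves 10.7 ≥ 9 months; credit score 792 ≥ 720.
Both compensating conditions met → exception applies.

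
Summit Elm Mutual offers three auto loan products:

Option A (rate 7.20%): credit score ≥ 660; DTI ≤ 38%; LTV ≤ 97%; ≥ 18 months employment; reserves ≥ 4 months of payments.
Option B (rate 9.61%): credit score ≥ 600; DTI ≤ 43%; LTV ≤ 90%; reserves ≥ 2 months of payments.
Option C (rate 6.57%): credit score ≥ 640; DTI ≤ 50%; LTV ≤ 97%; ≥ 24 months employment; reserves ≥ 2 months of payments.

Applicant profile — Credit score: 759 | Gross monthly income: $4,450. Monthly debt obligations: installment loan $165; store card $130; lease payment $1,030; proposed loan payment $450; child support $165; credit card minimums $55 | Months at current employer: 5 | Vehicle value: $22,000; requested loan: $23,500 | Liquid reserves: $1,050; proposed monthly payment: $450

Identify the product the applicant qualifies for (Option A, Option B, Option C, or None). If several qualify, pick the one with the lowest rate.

Total debts = (165 + 130 + 1,030 + 450 + 165 + 55) = 1,995; DTI = 1,995/4,450 = 44.8%.
LTV = 23,500/22,000 = 106.8%.
Reserves = 1,050/450 = 2.3 months.
Option A: score 759 ≥ 660; DTI 44.8% > 38%; LTV 106.8% > 97%; employment 5 < 18 mo; reserves 2.3 < 4 mo → does not qualify.
Option B: score 759 ≥ 600; DTI 44.8% > 43%; LTV 106.8% > 90%; reserves 2.3 ≥ 2 mo → does not qualify.
Option C: score 759 ≥ 640; DTI 44.8% ≤ 50%; LTV 106.8% > 97%; employment 5 < 24 mo; reserves 2.3 ≥ 2 mo → does not qualify.

None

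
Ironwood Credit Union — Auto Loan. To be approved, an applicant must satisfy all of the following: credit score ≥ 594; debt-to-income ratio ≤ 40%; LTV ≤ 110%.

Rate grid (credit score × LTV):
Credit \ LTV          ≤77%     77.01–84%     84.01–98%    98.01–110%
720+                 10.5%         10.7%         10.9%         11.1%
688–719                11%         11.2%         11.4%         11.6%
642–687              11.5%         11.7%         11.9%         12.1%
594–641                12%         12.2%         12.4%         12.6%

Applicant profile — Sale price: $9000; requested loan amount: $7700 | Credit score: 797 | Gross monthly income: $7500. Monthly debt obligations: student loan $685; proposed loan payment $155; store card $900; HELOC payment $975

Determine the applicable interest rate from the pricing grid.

10.9%

Credit score 797 ≥ 594; Total monthly debts = (685 + 155 + 900 + 975) = 2,715. Debt-to-income = 2,715/7,500 = 36.2% — meets 40% limit
Loan-to-value = 7,700/9,000 = 85.6% — pass (110% max)
Credit 797 → row 720+; LTV 85.6% → column 84.01–98%. Grid cell → 10.9%.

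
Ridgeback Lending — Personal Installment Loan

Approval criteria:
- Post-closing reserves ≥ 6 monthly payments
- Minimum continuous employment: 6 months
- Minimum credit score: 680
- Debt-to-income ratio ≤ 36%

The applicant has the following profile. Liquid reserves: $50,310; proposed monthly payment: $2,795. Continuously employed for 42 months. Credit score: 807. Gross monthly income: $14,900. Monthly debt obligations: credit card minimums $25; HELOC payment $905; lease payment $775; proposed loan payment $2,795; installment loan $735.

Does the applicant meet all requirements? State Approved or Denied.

Reserves = 50,310/2,795 = 18.0 months ≥ 6
Employment 42 ≥ 6 months
Credit score 807 ≥ 680 (meets)
Total monthly debts = (25 + 905 + 775 + 2,795 + 735) = 5,235. DTI: 5,235 ÷ 14,900 = 35.1%, within the 36% cap
All criteria satisfied.

Approved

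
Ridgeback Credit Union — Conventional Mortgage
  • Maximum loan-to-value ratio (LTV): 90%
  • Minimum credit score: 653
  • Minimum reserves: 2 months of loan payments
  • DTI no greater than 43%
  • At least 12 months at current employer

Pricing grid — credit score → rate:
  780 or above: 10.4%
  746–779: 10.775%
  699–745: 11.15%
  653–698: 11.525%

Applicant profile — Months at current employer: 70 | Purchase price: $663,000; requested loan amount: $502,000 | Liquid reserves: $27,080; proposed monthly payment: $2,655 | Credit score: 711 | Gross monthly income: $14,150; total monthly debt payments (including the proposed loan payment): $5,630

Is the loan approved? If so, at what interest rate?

Credit score 711 ≥ 653 (meets minimum)
Reserves = 27,080/2,655 = 10.2 months ≥ 2
LTV = 502,000/663,000 = 75.7% ≤ 90%
Employment 70 ≥ 12 months
DTI: 5,630 ÷ 14,150 = 39.8%, within the 43% cap
All requirements met. Score 711 falls in the 699–745 tier → 11.15%.

Approved at 11.15%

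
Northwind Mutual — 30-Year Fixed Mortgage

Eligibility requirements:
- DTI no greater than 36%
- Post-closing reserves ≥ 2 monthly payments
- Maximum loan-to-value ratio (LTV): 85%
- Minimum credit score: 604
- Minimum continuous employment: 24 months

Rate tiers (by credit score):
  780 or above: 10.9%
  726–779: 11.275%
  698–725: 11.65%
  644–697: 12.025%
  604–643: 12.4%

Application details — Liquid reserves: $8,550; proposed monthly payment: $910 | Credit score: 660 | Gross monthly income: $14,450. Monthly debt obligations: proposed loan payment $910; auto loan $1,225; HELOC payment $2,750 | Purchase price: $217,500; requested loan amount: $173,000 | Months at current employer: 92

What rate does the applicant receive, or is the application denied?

Approved at 12.025%

Credit score 660 ≥ 604 (meets minimum)
Total monthly debts = (910 + 1,225 + 2,750) = 4,885. DTI = 4,885/14,450 = 33.8% ≤ 36%
Employment 92 ≥ 24 months
LTV: 173,000 ÷ 217,500 = 79.5%, within 85% cap
Reserves: 8,550 ÷ 910 = 9.4 months (meets 2-month minimum)
All requirements met. Score 660 falls in the 644–697 tier → 12.025%.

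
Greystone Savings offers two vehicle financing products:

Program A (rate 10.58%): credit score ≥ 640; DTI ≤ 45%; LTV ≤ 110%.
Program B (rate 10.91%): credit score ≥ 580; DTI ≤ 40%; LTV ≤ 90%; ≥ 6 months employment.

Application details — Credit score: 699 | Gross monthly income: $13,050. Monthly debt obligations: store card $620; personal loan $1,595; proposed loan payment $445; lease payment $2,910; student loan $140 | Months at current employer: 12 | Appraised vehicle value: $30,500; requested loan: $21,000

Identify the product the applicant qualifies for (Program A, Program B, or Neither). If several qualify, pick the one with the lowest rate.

Total debts = (620 + 1,595 + 445 + 2,910 + 140) = 5,710; DTI = 5,710/13,050 = 43.8%.
LTV = 21,000/30,500 = 68.9%.
Program A: score 699 ≥ 640; DTI 43.8% ≤ 45%; LTV 68.9% ≤ 110% → qualifies.
Program B: score 699 ≥ 580; DTI 43.8% > 40%; LTV 68.9% ≤ 90%; employment 12 ≥ 6 mo → does not qualify.

Program A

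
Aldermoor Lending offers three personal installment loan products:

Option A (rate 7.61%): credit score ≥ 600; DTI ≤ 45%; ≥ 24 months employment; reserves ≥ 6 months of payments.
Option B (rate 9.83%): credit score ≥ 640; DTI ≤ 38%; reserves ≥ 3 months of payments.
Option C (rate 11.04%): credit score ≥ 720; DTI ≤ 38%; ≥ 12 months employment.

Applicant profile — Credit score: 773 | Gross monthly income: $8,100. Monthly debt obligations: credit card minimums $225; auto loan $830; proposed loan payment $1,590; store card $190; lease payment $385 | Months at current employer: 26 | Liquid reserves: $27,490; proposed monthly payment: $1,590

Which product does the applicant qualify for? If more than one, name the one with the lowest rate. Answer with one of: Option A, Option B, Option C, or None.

Option A

Total debts = (225 + 830 + 1,590 + 190 + 385) = 3,220; DTI = 3,220/8,100 = 39.8%.
Reserves = 27,490/1,590 = 17.3 months.
Option A: score 773 ≥ 600; DTI 39.8% ≤ 45%; employment 26 ≥ 24 mo; reserves 17.3 ≥ 6 mo → qualifies.
Option B: score 773 ≥ 640; DTI 39.8% > 38%; reserves 17.3 ≥ 3 mo → does not qualify.
Option C: score 773 ≥ 720; DTI 39.8% > 38%; employment 26 ≥ 12 mo → does not qualify.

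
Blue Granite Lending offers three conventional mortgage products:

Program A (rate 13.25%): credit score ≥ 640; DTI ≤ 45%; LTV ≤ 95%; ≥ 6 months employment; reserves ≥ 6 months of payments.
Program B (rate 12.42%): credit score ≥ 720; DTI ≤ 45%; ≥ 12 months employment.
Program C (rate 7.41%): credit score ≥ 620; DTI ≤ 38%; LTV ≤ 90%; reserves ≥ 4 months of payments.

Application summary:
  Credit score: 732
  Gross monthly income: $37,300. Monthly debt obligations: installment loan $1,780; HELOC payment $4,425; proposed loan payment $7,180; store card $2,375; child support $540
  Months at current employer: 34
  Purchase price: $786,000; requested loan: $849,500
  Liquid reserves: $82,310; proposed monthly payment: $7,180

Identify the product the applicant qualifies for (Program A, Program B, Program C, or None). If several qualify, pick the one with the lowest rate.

Program B

Total debts = (1,780 + 4,425 + 7,180 + 2,375 + 540) = 16,300; DTI = 16,300/37,300 = 43.7%.
LTV = 849,500/786,000 = 108.1%.
Reserves = 82,310/7,180 = 11.5 months.
Program A: score 732 ≥ 640; DTI 43.7% ≤ 45%; LTV 108.1% > 95%; employment 34 ≥ 6 mo; reserves 11.5 ≥ 6 mo → does not qualify.
Program B: score 732 ≥ 720; DTI 43.7% ≤ 45%; employment 34 ≥ 12 mo → qualifies.
Program C: score 732 ≥ 620; DTI 43.7% > 38%; LTV 108.1% > 90%; reserves 11.5 ≥ 4 mo → does not qualify.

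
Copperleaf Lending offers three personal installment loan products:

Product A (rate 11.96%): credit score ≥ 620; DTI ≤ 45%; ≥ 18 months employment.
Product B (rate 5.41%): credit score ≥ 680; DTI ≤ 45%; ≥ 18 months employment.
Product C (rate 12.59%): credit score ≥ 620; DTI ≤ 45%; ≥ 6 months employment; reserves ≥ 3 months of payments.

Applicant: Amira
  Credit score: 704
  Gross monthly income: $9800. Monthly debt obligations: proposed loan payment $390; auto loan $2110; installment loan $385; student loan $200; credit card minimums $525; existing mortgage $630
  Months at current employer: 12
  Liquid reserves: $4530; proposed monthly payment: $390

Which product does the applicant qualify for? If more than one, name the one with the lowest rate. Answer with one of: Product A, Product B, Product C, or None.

Product C

Total debts = (390 + 2,110 + 385 + 200 + 525 + 630) = 4,240; DTI = 4,240/9,800 = 43.3%.
Reserves = 4,530/390 = 11.6 months.
Product A: score 704 ≥ 620; DTI 43.3% ≤ 45%; employment 12 < 18 mo → does not qualify.
Product B: score 704 ≥ 680; DTI 43.3% ≤ 45%; employment 12 < 18 mo → does not qualify.
Product C: score 704 ≥ 620; DTI 43.3% ≤ 45%; employment 12 ≥ 6 mo; reserves 11.6 ≥ 3 mo → qualifies.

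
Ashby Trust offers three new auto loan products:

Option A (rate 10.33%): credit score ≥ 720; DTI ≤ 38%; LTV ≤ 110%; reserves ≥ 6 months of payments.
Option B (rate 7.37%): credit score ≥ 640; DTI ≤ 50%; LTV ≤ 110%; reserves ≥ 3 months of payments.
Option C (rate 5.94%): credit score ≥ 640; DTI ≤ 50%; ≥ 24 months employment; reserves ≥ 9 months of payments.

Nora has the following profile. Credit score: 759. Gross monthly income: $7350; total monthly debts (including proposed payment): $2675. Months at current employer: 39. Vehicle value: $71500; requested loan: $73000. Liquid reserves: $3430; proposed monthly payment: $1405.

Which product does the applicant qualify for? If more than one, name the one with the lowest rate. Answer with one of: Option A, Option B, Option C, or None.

DTI = 2,675/7,350 = 36.4%.
LTV = 73,000/71,500 = 102.1%.
Reserves = 3,430/1,405 = 2.4 months.
Option A: score 759 ≥ 720; DTI 36.4% ≤ 38%; LTV 102.1% ≤ 110%; reserves 2.4 < 6 mo → does not qualify.
Option B: score 759 ≥ 640; DTI 36.4% ≤ 50%; LTV 102.1% ≤ 110%; reserves 2.4 < 3 mo → does not qualify.
Option C: score 759 ≥ 640; DTI 36.4% ≤ 50%; employment 39 ≥ 24 mo; reserves 2.4 < 9 mo → does not qualify.

None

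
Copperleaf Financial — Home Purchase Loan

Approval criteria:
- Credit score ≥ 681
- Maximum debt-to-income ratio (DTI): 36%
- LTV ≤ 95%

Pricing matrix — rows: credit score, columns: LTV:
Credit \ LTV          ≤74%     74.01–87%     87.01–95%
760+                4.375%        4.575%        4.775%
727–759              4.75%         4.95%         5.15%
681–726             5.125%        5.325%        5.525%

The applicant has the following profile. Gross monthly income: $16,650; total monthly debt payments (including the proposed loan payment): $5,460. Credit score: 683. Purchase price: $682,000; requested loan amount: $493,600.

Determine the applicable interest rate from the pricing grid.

5.125%

Credit score 683 ≥ 681; DTI: 5,460 ÷ 16,650 = 32.8%, within the 36% cap
LTV = 493,600/682,000 = 72.4% ≤ 95%
Row: 683 falls in 681–726. Column: 72.4% falls in ≤74%. Rate = 5.125%.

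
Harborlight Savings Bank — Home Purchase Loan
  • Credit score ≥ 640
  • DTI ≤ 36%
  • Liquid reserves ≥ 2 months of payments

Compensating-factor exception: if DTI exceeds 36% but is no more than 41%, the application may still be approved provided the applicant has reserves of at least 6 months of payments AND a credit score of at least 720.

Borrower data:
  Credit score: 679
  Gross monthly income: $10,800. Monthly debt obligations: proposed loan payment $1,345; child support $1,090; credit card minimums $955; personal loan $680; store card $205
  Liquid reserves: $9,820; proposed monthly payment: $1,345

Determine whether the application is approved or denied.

Denied

Credit score 679 ≥ 640 (meets base)
Total debts = (1,345 + 1,090 + 955 + 680 + 205) = 4,275. DTI = 4,275/10,800 = 39.6% > 36% — standard DTI limit exceeded.
Liquid reserves cover 9,820/1,345 = 7.3 months — ≥ 2 required
DTI 39.6% is within the 36%–41% exception band; checking compensating factors.
Reserves 7.3 ≥ 6 months; credit score 679 < 720.
Compensating-factor requirement not fully met.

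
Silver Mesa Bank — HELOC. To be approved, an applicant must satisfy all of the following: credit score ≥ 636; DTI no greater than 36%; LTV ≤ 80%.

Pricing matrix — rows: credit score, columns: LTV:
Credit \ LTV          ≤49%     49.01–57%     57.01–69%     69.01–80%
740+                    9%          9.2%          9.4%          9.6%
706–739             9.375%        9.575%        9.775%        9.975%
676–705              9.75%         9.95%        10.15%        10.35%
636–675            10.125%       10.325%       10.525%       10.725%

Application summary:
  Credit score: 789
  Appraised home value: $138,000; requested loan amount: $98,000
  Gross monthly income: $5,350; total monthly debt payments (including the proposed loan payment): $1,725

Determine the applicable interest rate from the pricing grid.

9.6%

Credit score 789 ≥ 636; DTI: 1,725 ÷ 5,350 = 32.2%, within the 36% cap
LTV: 98,000 ÷ 138,000 = 71%, within 80% cap
Score 789 is in the 740+ band; LTV 71% is in the 69.01–80% band → 9.6%.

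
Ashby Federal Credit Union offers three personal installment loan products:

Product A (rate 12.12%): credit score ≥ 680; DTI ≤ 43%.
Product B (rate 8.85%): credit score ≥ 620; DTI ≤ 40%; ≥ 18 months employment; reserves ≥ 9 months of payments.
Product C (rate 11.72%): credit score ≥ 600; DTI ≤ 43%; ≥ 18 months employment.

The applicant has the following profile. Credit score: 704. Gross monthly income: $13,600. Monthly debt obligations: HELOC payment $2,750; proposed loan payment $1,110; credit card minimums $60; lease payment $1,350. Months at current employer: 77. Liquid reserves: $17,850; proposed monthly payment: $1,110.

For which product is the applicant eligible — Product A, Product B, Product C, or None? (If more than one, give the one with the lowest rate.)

Total debts = (2,750 + 1,110 + 60 + 1,350) = 5,270; DTI = 5,270/13,600 = 38.8%.
Reserves = 17,850/1,110 = 16.1 months.
Product A: score 704 ≥ 680; DTI 38.8% ≤ 43% → qualifies.
Product B: score 704 ≥ 620; DTI 38.8% ≤ 40%; employment 77 ≥ 18 mo; reserves 16.1 ≥ 9 mo → qualifies.
Product C: score 704 ≥ 600; DTI 38.8% ≤ 43%; employment 77 ≥ 18 mo → qualifies.
Qualifying: Product A, Product B, Product C. Lowest rate is 8.85% → Product B.

Product B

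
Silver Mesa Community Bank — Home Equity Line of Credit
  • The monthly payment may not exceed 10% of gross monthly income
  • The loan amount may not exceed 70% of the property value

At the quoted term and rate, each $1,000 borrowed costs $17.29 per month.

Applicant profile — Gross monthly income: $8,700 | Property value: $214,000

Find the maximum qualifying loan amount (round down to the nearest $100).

Payment cap: 10% × $8,700 = $870/month.
At $17.29 per $1,000, that supports 870/17.29 × 1,000 ≈ $50,318 → $50,300.
LTV cap: 70% × $214,000 = $149,800 → $149,800.
Binding constraint: payment-to-income.

$50,300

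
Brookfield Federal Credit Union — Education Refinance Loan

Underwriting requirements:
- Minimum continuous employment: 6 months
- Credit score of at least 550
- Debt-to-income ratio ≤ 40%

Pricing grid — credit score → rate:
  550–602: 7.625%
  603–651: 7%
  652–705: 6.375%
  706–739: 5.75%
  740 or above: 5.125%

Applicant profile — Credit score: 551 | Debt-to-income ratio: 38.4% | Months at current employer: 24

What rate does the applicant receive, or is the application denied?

Approved at 7.625%

Credit score 551 ≥ 550 (meets minimum)
Debt-to-income 38.4% vs 40% cap — pass
Employment 24 ≥ 6 months
All requirements met. Score 551 falls in the 550–602 tier → 7.625%.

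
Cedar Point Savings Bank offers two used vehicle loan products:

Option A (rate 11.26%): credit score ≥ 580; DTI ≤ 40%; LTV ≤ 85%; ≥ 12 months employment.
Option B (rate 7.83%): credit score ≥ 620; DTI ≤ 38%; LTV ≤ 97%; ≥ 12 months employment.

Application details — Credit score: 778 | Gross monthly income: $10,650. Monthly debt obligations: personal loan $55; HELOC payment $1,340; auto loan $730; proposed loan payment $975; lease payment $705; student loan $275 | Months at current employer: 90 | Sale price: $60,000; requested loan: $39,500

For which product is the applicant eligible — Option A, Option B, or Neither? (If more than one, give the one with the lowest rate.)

Option A

Total debts = (55 + 1,340 + 730 + 975 + 705 + 275) = 4,080; DTI = 4,080/10,650 = 38.3%.
LTV = 39,500/60,000 = 65.8%.
Option A: score 778 ≥ 580; DTI 38.3% ≤ 40%; LTV 65.8% ≤ 85%; employment 90 ≥ 12 mo → qualifies.
Option B: score 778 ≥ 620; DTI 38.3% > 38%; LTV 65.8% ≤ 97%; employment 90 ≥ 12 mo → does not qualify.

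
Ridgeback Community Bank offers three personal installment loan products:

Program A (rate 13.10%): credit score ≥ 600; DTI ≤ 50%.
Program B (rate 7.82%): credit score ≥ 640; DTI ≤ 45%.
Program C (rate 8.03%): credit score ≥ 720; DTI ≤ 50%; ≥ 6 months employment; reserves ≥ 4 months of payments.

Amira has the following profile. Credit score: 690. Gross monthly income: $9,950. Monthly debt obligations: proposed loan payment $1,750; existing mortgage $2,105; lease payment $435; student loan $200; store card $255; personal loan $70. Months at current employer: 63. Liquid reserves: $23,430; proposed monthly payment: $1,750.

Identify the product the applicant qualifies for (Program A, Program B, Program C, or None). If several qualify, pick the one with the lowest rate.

Total debts = (1,750 + 2,105 + 435 + 200 + 255 + 70) = 4,815; DTI = 4,815/9,950 = 48.4%.
Reserves = 23,430/1,750 = 13.4 months.
Program A: score 690 ≥ 600; DTI 48.4% ≤ 50% → qualifies.
Program B: score 690 ≥ 640; DTI 48.4% > 45% → does not qualify.
Program C: score 690 < 720; DTI 48.4% ≤ 50%; employment 63 ≥ 6 mo; reserves 13.4 ≥ 4 mo → does not qualify.

Program A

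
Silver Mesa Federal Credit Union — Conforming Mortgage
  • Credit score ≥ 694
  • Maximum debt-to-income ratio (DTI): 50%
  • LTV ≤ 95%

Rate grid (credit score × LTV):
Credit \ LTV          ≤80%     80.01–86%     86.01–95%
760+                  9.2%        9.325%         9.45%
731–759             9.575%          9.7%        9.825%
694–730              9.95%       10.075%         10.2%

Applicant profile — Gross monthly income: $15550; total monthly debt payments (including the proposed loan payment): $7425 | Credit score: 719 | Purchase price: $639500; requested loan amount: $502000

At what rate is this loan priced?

Credit score 719 ≥ 694; DTI = 7,425/15,550 = 47.7% ≤ 50%
LTV = 502,000/639,500 = 78.5% ≤ 95%
Credit 719 → row 694–730; LTV 78.5% → column ≤80%. Grid cell → 9.95%.

9.95%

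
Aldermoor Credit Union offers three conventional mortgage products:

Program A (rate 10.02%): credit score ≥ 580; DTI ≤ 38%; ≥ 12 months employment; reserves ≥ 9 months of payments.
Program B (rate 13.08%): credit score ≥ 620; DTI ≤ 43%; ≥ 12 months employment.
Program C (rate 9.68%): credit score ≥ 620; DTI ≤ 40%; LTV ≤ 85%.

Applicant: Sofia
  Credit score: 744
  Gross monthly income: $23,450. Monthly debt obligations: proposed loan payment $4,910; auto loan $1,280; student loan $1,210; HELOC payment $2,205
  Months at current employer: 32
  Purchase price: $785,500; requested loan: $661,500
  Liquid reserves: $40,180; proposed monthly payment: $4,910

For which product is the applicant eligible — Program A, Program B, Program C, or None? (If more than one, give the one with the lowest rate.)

Program B

Total debts = (4,910 + 1,280 + 1,210 + 2,205) = 9,605; DTI = 9,605/23,450 = 41%.
LTV = 661,500/785,500 = 84.2%.
Reserves = 40,180/4,910 = 8.2 months.
Program A: score 744 ≥ 580; DTI 41% > 38%; employment 32 ≥ 12 mo; reserves 8.2 < 9 mo → does not qualify.
Program B: score 744 ≥ 620; DTI 41% ≤ 43%; employment 32 ≥ 12 mo → qualifies.
Program C: score 744 ≥ 620; DTI 41% > 40%; LTV 84.2% ≤ 85% → does not qualify.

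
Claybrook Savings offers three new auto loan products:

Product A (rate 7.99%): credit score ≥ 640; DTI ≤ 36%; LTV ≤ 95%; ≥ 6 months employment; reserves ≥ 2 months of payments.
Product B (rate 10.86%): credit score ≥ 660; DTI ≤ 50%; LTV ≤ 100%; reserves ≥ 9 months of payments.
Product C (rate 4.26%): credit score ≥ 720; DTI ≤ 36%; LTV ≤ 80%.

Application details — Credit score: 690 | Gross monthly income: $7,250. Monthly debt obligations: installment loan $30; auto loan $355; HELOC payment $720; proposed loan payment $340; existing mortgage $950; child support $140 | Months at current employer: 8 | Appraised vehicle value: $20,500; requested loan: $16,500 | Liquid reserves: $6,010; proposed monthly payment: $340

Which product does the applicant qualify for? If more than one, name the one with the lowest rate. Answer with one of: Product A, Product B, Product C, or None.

Product A

Total debts = (30 + 355 + 720 + 340 + 950 + 140) = 2,535; DTI = 2,535/7,250 = 35%.
LTV = 16,500/20,500 = 80.5%.
Reserves = 6,010/340 = 17.7 months.
Product A: score 690 ≥ 640; DTI 35% ≤ 36%; LTV 80.5% ≤ 95%; employment 8 ≥ 6 mo; reserves 17.7 ≥ 2 mo → qualifies.
Product B: score 690 ≥ 660; DTI 35% ≤ 50%; LTV 80.5% ≤ 100%; reserves 17.7 ≥ 9 mo → qualifies.
Product C: score 690 < 720; DTI 35% ≤ 36%; LTV 80.5% > 80% → does not qualify.
Qualifying: Product A, Product B. Lowest rate is 7.99% → Product A.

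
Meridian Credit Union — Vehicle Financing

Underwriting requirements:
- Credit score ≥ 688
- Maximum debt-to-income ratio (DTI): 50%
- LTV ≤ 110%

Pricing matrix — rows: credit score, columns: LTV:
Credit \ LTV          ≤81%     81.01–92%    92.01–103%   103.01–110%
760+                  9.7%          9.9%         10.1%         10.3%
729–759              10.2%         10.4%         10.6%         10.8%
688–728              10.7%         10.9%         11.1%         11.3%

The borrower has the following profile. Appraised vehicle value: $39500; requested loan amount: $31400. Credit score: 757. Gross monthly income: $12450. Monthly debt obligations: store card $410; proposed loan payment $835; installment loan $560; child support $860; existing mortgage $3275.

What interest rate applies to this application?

Credit score 757 ≥ 688; Total monthly debts = (410 + 835 + 560 + 860 + 3,275) = 5,940. DTI = 5,940/12,450 = 47.7% ≤ 50%
LTV: 31,400 ÷ 39,500 = 79.5%, within 110% cap
Credit 757 → row 729–759; LTV 79.5% → column ≤81%. Grid cell → 10.2%.

10.2%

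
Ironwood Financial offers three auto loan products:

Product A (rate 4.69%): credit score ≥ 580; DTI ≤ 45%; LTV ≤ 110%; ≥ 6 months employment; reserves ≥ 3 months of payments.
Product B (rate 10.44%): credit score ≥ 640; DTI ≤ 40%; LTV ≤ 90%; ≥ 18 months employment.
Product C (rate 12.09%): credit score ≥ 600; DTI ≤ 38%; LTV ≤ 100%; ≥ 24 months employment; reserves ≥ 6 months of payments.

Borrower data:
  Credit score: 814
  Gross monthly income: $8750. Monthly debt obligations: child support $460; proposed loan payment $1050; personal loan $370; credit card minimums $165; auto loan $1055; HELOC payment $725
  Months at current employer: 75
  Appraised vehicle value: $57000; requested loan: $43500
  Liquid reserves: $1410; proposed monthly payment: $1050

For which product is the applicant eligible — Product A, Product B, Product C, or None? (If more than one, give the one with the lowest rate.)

Total debts = (460 + 1,050 + 370 + 165 + 1,055 + 725) = 3,825; DTI = 3,825/8,750 = 43.7%.
LTV = 43,500/57,000 = 76.3%.
Reserves = 1,410/1,050 = 1.3 months.
Product A: score 814 ≥ 580; DTI 43.7% ≤ 45%; LTV 76.3% ≤ 110%; employment 75 ≥ 6 mo; reserves 1.3 < 3 mo → does not qualify.
Product B: score 814 ≥ 640; DTI 43.7% > 40%; LTV 76.3% ≤ 90%; employment 75 ≥ 18 mo → does not qualify.
Product C: score 814 ≥ 600; DTI 43.7% > 38%; LTV 76.3% ≤ 100%; employment 75 ≥ 24 mo; reserves 1.3 < 6 mo → does not qualify.

None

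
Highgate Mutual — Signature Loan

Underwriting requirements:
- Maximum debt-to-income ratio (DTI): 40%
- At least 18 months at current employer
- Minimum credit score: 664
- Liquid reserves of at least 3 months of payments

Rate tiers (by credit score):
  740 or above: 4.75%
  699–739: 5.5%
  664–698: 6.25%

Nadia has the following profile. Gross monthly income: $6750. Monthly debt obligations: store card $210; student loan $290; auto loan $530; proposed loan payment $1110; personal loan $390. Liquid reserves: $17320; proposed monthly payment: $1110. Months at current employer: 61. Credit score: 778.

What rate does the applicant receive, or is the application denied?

Credit score 778 ≥ 664 (meets minimum)
Employment 61 ≥ 18 months
Reserves: 17,320 ÷ 1,110 = 15.6 months (meets 3-month minimum)
Total monthly debts = (210 + 290 + 530 + 1,110 + 390) = 2,530. DTI = 2,530/6,750 = 37.5% ≤ 40%
All requirements met. Score 778 falls in the 740 or above tier → 4.75%.

Approved at 4.75%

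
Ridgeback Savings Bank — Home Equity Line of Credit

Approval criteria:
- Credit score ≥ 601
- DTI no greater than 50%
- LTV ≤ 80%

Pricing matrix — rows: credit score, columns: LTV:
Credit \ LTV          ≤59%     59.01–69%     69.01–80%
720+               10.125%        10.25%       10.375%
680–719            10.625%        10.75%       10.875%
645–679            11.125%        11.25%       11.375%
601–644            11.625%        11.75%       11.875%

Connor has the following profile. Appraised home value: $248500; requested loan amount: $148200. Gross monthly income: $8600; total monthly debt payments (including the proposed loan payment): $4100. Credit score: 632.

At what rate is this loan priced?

Credit score 632 ≥ 601; Debt-to-income = 4,100/8,600 = 47.7% — meets 50% limit
LTV = 148,200/248,500 = 59.6% ≤ 80%
Row: 632 falls in 601–644. Column: 59.6% falls in 59.01–69%. Rate = 11.75%.

11.75%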